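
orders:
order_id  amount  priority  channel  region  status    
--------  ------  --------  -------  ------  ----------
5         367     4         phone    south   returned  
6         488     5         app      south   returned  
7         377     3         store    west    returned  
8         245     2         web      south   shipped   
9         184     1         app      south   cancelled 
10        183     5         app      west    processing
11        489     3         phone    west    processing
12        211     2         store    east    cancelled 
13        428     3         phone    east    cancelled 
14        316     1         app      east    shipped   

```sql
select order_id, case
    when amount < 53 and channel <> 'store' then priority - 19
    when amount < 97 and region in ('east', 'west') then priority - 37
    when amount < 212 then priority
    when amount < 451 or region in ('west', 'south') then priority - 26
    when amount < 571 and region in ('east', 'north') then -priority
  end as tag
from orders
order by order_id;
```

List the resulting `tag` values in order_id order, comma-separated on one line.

-22, -21, -23, -24, 1, 5, -23, 2, -23, -25

order_id=5: amount < 451 or region in ('west', 'south') → -22
order_id=6: amount < 451 or region in ('west', 'south') → -21
order_id=7: amount < 451 or region in ('west', 'south') → -23
order_id=8: amount < 451 or region in ('west', 'south') → -24
order_id=9: amount < 212 → 1
order_id=10: amount < 212 → 5
order_id=11: amount < 451 or region in ('west', 'south') → -23
order_id=12: amount < 212 → 2
order_id=13: amount < 451 or region in ('west', 'south') → -23
order_id=14: amount < 451 or region in ('west', 'south') → -25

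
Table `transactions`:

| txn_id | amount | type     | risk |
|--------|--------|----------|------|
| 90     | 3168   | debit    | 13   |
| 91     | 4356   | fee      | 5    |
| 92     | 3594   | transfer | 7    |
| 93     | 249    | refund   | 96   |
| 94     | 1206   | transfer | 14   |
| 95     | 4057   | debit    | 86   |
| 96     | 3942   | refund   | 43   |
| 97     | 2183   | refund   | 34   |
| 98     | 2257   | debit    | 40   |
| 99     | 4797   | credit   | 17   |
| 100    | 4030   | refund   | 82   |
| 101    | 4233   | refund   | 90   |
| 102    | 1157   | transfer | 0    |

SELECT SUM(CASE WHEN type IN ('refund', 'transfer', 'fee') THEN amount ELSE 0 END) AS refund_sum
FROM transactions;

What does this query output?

txn_id=90: ✗
txn_id=91: ✓ → 4356
txn_id=92: ✓ → 3594
txn_id=93: ✓ → 249
txn_id=94: ✓ → 1206
txn_id=95: ✗
txn_id=96: ✓ → 3942
txn_id=97: ✓ → 2183
txn_id=98: ✗
txn_id=99: ✗
txn_id=100: ✓ → 4030
txn_id=101: ✓ → 4233
txn_id=102: ✓ → 1157
refund_sum = 4356 + 3594 + 249 + 1206 + 3942 + 2183 + 4030 + 4233 + 1157 = 24950

24950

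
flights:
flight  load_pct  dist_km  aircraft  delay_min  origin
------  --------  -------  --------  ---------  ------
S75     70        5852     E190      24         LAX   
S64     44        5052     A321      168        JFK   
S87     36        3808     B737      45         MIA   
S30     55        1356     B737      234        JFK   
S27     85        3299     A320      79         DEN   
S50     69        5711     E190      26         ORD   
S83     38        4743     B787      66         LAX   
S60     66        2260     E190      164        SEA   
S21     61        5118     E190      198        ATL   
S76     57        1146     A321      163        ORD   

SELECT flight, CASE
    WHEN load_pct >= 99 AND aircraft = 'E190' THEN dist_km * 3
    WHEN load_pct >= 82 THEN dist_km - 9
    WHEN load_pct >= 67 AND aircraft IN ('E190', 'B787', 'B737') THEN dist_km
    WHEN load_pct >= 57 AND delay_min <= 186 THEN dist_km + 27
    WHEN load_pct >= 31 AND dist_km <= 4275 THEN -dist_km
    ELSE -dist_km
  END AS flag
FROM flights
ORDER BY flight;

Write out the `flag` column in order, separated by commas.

-5118, 3290, -1356, 5711, 2287, -5052, 5852, 1173, -4743, -3808

flight=S21: ELSE → -5118
flight=S27: load_pct >= 82 → 3290
flight=S30: load_pct >= 31 AND dist_km <= 4275 → -1356
flight=S50: load_pct >= 67 AND aircraft IN ('E190', 'B787', 'B737') → 5711
flight=S60: load_pct >= 57 AND delay_min <= 186 → 2287
flight=S64: ELSE → -5052
flight=S75: load_pct >= 67 AND aircraft IN ('E190', 'B787', 'B737') → 5852
flight=S76: load_pct >= 57 AND delay_min <= 186 → 1173
flight=S83: ELSE → -4743
flight=S87: load_pct >= 31 AND dist_km <= 4275 → -3808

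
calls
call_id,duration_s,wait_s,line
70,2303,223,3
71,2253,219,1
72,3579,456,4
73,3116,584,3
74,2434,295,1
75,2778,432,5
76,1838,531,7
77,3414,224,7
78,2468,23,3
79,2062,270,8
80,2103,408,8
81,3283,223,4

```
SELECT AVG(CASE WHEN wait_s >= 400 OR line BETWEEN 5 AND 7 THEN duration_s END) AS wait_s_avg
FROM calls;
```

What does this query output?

call_id=70: ✗
call_id=71: ✗
call_id=72: ✓ → 3579
call_id=73: ✓ → 3116
call_id=74: ✗
call_id=75: ✓ → 2778
call_id=76: ✓ → 1838
call_id=77: ✓ → 3414
call_id=78: ✗
call_id=79: ✗
call_id=80: ✓ → 2103
call_id=81: ✗
wait_s_avg = (3579 + 3116 + 2778 + 1838 + 3414 + 2103) / 6 = 2804.6666666667

2804.6666666667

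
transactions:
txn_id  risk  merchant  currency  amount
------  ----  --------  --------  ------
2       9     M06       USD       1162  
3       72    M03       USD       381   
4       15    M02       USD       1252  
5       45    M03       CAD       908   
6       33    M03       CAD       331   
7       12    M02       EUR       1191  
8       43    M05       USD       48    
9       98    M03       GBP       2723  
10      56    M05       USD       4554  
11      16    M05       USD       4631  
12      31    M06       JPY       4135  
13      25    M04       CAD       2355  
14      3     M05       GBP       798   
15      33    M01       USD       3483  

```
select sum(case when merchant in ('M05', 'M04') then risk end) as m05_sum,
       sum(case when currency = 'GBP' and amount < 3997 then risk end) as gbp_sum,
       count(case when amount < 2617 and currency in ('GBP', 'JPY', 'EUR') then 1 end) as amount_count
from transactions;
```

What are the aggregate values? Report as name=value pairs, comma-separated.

[m05_sum: merchant in ('M05', 'M04')]
txn_id=2: ✗
txn_id=3: ✗
txn_id=4: ✗
txn_id=5: ✗
txn_id=6: ✗
txn_id=7: ✗
txn_id=8: ✓ → 43
txn_id=9: ✗
txn_id=10: ✓ → 56
txn_id=11: ✓ → 16
txn_id=12: ✗
txn_id=13: ✓ → 25
txn_id=14: ✓ → 3
txn_id=15: ✗
m05_sum = 43 + 56 + 16 + 25 + 3 = 143
—
[gbp_sum: currency = 'GBP' and amount < 3997]
txn_id=2: ✗
txn_id=3: ✗
txn_id=4: ✗
txn_id=5: ✗
txn_id=6: ✗
txn_id=7: ✗
txn_id=8: ✗
txn_id=9: ✓ → 98
txn_id=10: ✗
txn_id=11: ✗
txn_id=12: ✗
txn_id=13: ✗
txn_id=14: ✓ → 3
txn_id=15: ✗
gbp_sum = 98 + 3 = 101
—
[amount_count: amount < 2617 and currency in ('GBP', 'JPY', 'EUR')]
txn_id=2: ✗
txn_id=3: ✗
txn_id=4: ✗
txn_id=5: ✗
txn_id=6: ✗
txn_id=7: ✓ → 1
txn_id=8: ✗
txn_id=9: ✗
txn_id=10: ✗
txn_id=11: ✗
txn_id=12: ✗
txn_id=13: ✗
txn_id=14: ✓ → 1
txn_id=15: ✗
amount_count = COUNT(1, 1) = 2

m05_sum=143, gbp_sum=101, amount_count=2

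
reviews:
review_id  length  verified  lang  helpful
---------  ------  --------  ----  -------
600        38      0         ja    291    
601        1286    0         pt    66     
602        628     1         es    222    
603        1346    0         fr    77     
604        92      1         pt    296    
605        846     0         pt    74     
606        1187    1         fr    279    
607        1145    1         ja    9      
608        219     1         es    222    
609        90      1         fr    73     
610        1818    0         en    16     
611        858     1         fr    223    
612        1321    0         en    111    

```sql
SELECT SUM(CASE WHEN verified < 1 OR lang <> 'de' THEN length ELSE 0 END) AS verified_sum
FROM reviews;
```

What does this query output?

review_id=600: ✓ → 38
review_id=601: ✓ → 1286
review_id=602: ✓ → 628
review_id=603: ✓ → 1346
review_id=604: ✓ → 92
review_id=605: ✓ → 846
review_id=606: ✓ → 1187
review_id=607: ✓ → 1145
review_id=608: ✓ → 219
review_id=609: ✓ → 90
review_id=610: ✓ → 1818
review_id=611: ✓ → 858
review_id=612: ✓ → 1321
verified_sum = 38 + 1286 + 628 + 1346 + 92 + 846 + 1187 + 1145 + 219 + 90 + 1818 + 858 + 1321 = 10874

10874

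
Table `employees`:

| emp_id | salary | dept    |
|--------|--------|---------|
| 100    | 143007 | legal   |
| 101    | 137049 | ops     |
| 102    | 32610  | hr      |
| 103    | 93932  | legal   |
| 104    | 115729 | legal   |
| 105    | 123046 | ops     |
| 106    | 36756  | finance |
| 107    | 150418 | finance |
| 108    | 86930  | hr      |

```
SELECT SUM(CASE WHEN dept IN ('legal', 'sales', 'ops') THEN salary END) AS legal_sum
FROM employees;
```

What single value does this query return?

emp_id=100: ✓ → 143007
emp_id=101: ✓ → 137049
emp_id=102: ✗
emp_id=103: ✓ → 93932
emp_id=104: ✓ → 115729
emp_id=105: ✓ → 123046
emp_id=106: ✗
emp_id=107: ✗
emp_id=108: ✗
legal_sum = 143007 + 137049 + 93932 + 115729 + 123046 = 612763

612763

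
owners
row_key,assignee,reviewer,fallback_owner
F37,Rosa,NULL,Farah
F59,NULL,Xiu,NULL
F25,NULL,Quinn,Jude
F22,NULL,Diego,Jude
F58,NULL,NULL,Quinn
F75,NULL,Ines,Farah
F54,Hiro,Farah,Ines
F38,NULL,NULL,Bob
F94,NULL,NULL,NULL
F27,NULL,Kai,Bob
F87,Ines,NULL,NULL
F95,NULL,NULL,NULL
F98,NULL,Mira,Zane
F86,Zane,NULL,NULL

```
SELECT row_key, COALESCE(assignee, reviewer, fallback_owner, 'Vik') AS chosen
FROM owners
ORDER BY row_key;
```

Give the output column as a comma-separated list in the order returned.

Diego, Quinn, Kai, Rosa, Bob, Hiro, Quinn, Xiu, Ines, Zane, Ines, Vik, Vik, Mira

row_key=F22: assignee=NULL, reviewer=Diego → Diego
row_key=F25: assignee=NULL, reviewer=Quinn → Quinn
row_key=F27: assignee=NULL, reviewer=Kai → Kai
row_key=F37: assignee=Rosa → Rosa
row_key=F38: assignee=NULL, reviewer=NULL, fallback_owner=Bob → Bob
row_key=F54: assignee=Hiro → Hiro
row_key=F58: assignee=NULL, reviewer=NULL, fallback_owner=Quinn → Quinn
row_key=F59: assignee=NULL, reviewer=Xiu → Xiu
row_key=F75: assignee=NULL, reviewer=Ines → Ines
row_key=F86: assignee=Zane → Zane
row_key=F87: assignee=Ines → Ines
row_key=F94: assignee=NULL, reviewer=NULL, fallback_owner=NULL, → literal Vik → Vik
row_key=F95: assignee=NULL, reviewer=NULL, fallback_owner=NULL, → literal Vik → Vik
row_key=F98: assignee=NULL, reviewer=Mira → Mira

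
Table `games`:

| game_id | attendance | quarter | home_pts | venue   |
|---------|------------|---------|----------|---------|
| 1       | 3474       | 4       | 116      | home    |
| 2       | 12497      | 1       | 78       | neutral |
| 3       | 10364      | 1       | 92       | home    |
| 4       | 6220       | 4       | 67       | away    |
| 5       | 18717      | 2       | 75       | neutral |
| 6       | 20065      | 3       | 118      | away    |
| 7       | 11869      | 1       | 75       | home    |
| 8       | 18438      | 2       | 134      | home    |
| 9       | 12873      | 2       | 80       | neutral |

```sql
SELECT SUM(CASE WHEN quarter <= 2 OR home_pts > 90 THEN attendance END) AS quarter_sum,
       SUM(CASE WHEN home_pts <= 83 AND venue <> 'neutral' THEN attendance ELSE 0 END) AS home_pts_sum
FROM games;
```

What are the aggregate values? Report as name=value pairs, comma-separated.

quarter_sum=108297, home_pts_sum=18089

[quarter_sum: quarter <= 2 OR home_pts > 90]
game_id=1: ✓ → 3474
game_id=2: ✓ → 12497
game_id=3: ✓ → 10364
game_id=4: ✗
game_id=5: ✓ → 18717
game_id=6: ✓ → 20065
game_id=7: ✓ → 11869
game_id=8: ✓ → 18438
game_id=9: ✓ → 12873
quarter_sum = 3474 + 12497 + 10364 + 18717 + 20065 + 11869 + 18438 + 12873 = 108297
—
[home_pts_sum: home_pts <= 83 AND venue <> 'neutral']
game_id=1: ✗
game_id=2: ✗
game_id=3: ✗
game_id=4: ✓ → 6220
game_id=5: ✗
game_id=6: ✗
game_id=7: ✓ → 11869
game_id=8: ✗
game_id=9: ✗
home_pts_sum = 6220 + 11869 = 18089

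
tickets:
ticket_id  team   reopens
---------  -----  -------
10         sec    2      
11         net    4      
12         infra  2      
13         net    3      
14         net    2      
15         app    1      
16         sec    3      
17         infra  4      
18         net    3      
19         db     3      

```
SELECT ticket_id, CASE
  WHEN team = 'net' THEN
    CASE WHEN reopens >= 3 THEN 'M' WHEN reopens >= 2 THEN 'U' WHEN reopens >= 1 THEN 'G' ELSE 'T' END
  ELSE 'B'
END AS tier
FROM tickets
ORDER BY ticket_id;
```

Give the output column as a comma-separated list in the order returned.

B, M, B, M, U, B, B, B, M, B

ticket_id=10: team='sec' → outer ELSE → B
ticket_id=11: team='net' → inner[reopens >= 3] → M
ticket_id=12: team='infra' → outer ELSE → B
ticket_id=13: team='net' → inner[reopens >= 3] → M
ticket_id=14: team='net' → inner[reopens >= 2] → U
ticket_id=15: team='app' → outer ELSE → B
ticket_id=16: team='sec' → outer ELSE → B
ticket_id=17: team='infra' → outer ELSE → B
ticket_id=18: team='net' → inner[reopens >= 3] → M
ticket_id=19: team='db' → outer ELSE → B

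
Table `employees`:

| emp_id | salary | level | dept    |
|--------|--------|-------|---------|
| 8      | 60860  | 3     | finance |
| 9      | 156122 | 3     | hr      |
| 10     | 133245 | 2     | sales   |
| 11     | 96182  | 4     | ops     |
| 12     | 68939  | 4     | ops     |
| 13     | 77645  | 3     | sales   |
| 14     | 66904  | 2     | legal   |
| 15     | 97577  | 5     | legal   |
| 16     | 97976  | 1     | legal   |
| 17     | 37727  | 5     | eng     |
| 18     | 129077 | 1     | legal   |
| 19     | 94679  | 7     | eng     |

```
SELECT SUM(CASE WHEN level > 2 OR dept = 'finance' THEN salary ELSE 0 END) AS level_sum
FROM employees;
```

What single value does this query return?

emp_id=8: ✓ → 60860
emp_id=9: ✓ → 156122
emp_id=10: ✗
emp_id=11: ✓ → 96182
emp_id=12: ✓ → 68939
emp_id=13: ✓ → 77645
emp_id=14: ✗
emp_id=15: ✓ → 97577
emp_id=16: ✗
emp_id=17: ✓ → 37727
emp_id=18: ✗
emp_id=19: ✓ → 94679
level_sum = 60860 + 156122 + 96182 + 68939 + 77645 + 97577 + 37727 + 94679 = 689731

689731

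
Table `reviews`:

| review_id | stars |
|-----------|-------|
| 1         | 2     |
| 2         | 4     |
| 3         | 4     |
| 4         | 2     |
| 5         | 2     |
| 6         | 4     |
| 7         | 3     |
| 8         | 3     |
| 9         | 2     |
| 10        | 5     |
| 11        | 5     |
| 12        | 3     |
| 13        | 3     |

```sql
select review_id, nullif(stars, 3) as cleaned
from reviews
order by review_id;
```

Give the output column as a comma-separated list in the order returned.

2, 4, 4, 2, 2, 4, NULL, NULL, 2, 5, 5, NULL, NULL

review_id=1: stars=2 vs 3: differ → 2
review_id=2: stars=4 vs 3: differ → 4
review_id=3: stars=4 vs 3: differ → 4
review_id=4: stars=2 vs 3: differ → 2
review_id=5: stars=2 vs 3: differ → 2
review_id=6: stars=4 vs 3: differ → 4
review_id=7: stars=3 vs 3: equal → NULL
review_id=8: stars=3 vs 3: equal → NULL
review_id=9: stars=2 vs 3: differ → 2
review_id=10: stars=5 vs 3: differ → 5
review_id=11: stars=5 vs 3: differ → 5
review_id=12: stars=3 vs 3: equal → NULL
review_id=13: stars=3 vs 3: equal → NULL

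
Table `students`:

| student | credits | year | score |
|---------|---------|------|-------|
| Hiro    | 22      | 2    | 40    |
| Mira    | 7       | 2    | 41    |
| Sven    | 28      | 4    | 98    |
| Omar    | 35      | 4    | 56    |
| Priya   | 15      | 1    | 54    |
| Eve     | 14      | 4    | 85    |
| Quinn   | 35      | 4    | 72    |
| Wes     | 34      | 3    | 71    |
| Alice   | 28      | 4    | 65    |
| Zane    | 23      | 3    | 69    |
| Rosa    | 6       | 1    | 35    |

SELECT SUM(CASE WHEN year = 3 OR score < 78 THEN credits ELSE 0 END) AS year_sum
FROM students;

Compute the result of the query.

student=Hiro: ✓ → 22
student=Mira: ✓ → 7
student=Sven: ✗
student=Omar: ✓ → 35
student=Priya: ✓ → 15
student=Eve: ✗
student=Quinn: ✓ → 35
student=Wes: ✓ → 34
student=Alice: ✓ → 28
student=Zane: ✓ → 23
student=Rosa: ✓ → 6
year_sum = 22 + 7 + 35 + 15 + 35 + 34 + 28 + 23 + 6 = 205

205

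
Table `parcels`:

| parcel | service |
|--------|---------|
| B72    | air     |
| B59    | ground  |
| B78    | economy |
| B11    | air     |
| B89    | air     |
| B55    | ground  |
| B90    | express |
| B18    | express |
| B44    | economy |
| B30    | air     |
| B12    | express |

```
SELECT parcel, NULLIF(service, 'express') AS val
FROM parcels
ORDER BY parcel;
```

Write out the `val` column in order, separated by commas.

air, NULL, NULL, air, economy, ground, ground, air, economy, air, NULL

parcel=B11: service=air vs express: differ → air
parcel=B12: service=express vs express: equal → NULL
parcel=B18: service=express vs express: equal → NULL
parcel=B30: service=air vs express: differ → air
parcel=B44: service=economy vs express: differ → economy
parcel=B55: service=ground vs express: differ → ground
parcel=B59: service=ground vs express: differ → ground
parcel=B72: service=air vs express: differ → air
parcel=B78: service=economy vs express: differ → economy
parcel=B89: service=air vs express: differ → air
parcel=B90: service=express vs express: equal → NULL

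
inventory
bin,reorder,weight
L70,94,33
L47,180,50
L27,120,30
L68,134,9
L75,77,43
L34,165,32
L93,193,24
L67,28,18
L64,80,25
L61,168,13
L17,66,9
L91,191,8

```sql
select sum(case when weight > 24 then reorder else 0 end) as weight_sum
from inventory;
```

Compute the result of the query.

716

bin=L70: ✓ → 94
bin=L47: ✓ → 180
bin=L27: ✓ → 120
bin=L68: ✗
bin=L75: ✓ → 77
bin=L34: ✓ → 165
bin=L93: ✗
bin=L67: ✗
bin=L64: ✓ → 80
bin=L61: ✗
bin=L17: ✗
bin=L91: ✗
weight_sum = 94 + 180 + 120 + 77 + 165 + 80 = 716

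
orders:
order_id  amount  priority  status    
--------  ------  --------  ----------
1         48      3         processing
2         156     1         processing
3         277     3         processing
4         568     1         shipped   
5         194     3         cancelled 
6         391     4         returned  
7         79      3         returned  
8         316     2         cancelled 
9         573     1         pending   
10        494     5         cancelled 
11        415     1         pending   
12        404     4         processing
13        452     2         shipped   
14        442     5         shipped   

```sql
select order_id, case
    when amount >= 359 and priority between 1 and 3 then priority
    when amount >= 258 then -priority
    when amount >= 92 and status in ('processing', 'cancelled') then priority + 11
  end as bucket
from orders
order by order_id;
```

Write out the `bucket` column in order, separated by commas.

NULL, 12, -3, 1, 14, -4, NULL, -2, 1, -5, 1, -4, 2, -5

order_id=1: (no match → NULL) → NULL
order_id=2: amount >= 92 and status in ('processing', 'cancelled') → 12
order_id=3: amount >= 258 → -3
order_id=4: amount >= 359 and priority between 1 and 3 → 1
order_id=5: amount >= 92 and status in ('processing', 'cancelled') → 14
order_id=6: amount >= 258 → -4
order_id=7: (no match → NULL) → NULL
order_id=8: amount >= 258 → -2
order_id=9: amount >= 359 and priority between 1 and 3 → 1
order_id=10: amount >= 258 → -5
order_id=11: amount >= 359 and priority between 1 and 3 → 1
order_id=12: amount >= 258 → -4
order_id=13: amount >= 359 and priority between 1 and 3 → 2
order_id=14: amount >= 258 → -5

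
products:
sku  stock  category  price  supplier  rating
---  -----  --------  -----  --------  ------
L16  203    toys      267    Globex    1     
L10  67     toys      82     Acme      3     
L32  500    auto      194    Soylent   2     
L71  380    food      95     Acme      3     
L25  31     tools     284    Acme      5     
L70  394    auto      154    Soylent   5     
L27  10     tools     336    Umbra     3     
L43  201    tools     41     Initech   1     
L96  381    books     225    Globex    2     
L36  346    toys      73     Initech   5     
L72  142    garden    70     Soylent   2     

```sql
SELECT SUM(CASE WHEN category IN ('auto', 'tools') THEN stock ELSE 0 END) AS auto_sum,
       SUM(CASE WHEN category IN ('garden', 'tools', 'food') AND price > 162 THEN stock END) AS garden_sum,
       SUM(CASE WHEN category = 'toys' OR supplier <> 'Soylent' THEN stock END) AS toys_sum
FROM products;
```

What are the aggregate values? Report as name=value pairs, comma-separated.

[auto_sum: category IN ('auto', 'tools')]
sku=L16: ✗
sku=L10: ✗
sku=L32: ✓ → 500
sku=L71: ✗
sku=L25: ✓ → 31
sku=L70: ✓ → 394
sku=L27: ✓ → 10
sku=L43: ✓ → 201
sku=L96: ✗
sku=L36: ✗
sku=L72: ✗
auto_sum = 500 + 31 + 394 + 10 + 201 = 1136
—
[garden_sum: category IN ('garden', 'tools', 'food') AND price > 162]
sku=L16: ✗
sku=L10: ✗
sku=L32: ✗
sku=L71: ✗
sku=L25: ✓ → 31
sku=L70: ✗
sku=L27: ✓ → 10
sku=L43: ✗
sku=L96: ✗
sku=L36: ✗
sku=L72: ✗
garden_sum = 31 + 10 = 41
—
[toys_sum: category = 'toys' OR supplier <> 'Soylent']
sku=L16: ✓ → 203
sku=L10: ✓ → 67
sku=L32: ✗
sku=L71: ✓ → 380
sku=L25: ✓ → 31
sku=L70: ✗
sku=L27: ✓ → 10
sku=L43: ✓ → 201
sku=L96: ✓ → 381
sku=L36: ✓ → 346
sku=L72: ✗
toys_sum = 203 + 67 + 380 + 31 + 10 + 201 + 381 + 346 = 1619

auto_sum=1136, garden_sum=41, toys_sum=1619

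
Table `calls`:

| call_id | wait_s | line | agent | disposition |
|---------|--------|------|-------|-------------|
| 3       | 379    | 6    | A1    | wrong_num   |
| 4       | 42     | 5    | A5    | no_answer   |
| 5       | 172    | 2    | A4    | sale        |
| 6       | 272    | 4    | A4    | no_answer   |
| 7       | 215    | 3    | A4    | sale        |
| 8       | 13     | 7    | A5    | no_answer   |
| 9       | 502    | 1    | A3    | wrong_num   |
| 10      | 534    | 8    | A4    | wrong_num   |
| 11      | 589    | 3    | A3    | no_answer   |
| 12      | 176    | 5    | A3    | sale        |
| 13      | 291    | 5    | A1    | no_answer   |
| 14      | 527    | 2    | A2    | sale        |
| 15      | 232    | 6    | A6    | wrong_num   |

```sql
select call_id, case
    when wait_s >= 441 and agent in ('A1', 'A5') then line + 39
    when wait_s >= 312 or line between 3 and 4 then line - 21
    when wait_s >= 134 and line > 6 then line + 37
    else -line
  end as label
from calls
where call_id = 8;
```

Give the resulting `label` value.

call_id = 8: wait_s=13, line=7, agent=A5, disposition=no_answer.
wait_s >= 441 and agent in ('A1', 'A5') → false
wait_s >= 312 or line between 3 and 4 → false
wait_s >= 134 and line > 6 → false
No prior WHEN matched → ELSE → -7

-7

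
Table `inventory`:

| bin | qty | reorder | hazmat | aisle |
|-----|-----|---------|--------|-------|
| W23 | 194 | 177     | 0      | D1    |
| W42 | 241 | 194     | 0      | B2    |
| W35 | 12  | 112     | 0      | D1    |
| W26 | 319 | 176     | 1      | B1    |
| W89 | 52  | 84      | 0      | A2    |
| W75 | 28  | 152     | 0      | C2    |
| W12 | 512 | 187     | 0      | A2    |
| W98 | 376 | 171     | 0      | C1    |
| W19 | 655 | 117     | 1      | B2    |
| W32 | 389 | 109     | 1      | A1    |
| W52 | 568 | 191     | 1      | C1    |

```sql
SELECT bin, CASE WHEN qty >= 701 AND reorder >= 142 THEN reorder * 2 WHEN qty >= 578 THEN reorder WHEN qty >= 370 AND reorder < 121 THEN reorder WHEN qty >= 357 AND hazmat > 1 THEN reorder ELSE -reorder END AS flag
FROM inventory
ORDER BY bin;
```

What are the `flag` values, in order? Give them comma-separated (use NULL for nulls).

bin=W12: ELSE → -187
bin=W19: qty >= 578 → 117
bin=W23: ELSE → -177
bin=W26: ELSE → -176
bin=W32: qty >= 370 AND reorder < 121 → 109
bin=W35: ELSE → -112
bin=W42: ELSE → -194
bin=W52: ELSE → -191
bin=W75: ELSE → -152
bin=W89: ELSE → -84
bin=W98: ELSE → -171

-187, 117, -177, -176, 109, -112, -194, -191, -152, -84, -171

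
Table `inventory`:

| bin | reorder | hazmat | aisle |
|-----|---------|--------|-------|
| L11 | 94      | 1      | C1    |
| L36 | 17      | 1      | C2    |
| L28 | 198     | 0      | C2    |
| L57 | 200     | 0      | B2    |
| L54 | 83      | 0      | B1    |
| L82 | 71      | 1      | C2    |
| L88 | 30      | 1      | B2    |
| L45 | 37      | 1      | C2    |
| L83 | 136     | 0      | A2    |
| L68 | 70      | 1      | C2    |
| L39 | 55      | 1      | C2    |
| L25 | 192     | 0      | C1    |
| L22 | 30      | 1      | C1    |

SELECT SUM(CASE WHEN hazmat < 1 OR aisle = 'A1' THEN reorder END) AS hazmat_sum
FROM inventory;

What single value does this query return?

bin=L11: ✗
bin=L36: ✗
bin=L28: ✓ → 198
bin=L57: ✓ → 200
bin=L54: ✓ → 83
bin=L82: ✗
bin=L88: ✗
bin=L45: ✗
bin=L83: ✓ → 136
bin=L68: ✗
bin=L39: ✗
bin=L25: ✓ → 192
bin=L22: ✗
hazmat_sum = 198 + 200 + 83 + 136 + 192 = 809

809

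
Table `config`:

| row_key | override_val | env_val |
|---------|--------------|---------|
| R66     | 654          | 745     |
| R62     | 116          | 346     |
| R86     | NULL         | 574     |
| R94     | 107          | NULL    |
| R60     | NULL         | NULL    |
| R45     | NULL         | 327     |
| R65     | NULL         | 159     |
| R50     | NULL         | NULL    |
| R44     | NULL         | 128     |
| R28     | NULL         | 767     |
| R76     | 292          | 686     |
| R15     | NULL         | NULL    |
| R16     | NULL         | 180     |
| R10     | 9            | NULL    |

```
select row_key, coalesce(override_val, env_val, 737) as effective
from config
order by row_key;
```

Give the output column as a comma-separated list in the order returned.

row_key=R10: override_val=9 → 9
row_key=R15: override_val=NULL, env_val=NULL, → literal 737 → 737
row_key=R16: override_val=NULL, env_val=180 → 180
row_key=R28: override_val=NULL, env_val=767 → 767
row_key=R44: override_val=NULL, env_val=128 → 128
row_key=R45: override_val=NULL, env_val=327 → 327
row_key=R50: override_val=NULL, env_val=NULL, → literal 737 → 737
row_key=R60: override_val=NULL, env_val=NULL, → literal 737 → 737
row_key=R62: override_val=116 → 116
row_key=R65: override_val=NULL, env_val=159 → 159
row_key=R66: override_val=654 → 654
row_key=R76: override_val=292 → 292
row_key=R86: override_val=NULL, env_val=574 → 574
row_key=R94: override_val=107 → 107

9, 737, 180, 767, 128, 327, 737, 737, 116, 159, 654, 292, 574, 107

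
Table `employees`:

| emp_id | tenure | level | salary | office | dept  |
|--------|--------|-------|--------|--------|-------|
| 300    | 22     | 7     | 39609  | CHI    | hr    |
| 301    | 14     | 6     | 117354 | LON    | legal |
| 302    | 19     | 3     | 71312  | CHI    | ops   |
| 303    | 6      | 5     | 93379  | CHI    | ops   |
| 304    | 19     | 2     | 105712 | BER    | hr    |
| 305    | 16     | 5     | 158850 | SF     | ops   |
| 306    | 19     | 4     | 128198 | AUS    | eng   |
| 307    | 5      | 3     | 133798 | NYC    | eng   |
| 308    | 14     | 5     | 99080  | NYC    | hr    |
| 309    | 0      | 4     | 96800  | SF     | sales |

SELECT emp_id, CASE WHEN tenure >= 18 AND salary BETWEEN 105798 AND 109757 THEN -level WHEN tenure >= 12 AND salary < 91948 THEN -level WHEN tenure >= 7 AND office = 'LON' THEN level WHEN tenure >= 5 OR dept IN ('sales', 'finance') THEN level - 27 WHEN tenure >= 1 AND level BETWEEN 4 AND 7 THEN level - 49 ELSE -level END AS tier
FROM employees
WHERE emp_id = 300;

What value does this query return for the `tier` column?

-7

emp_id = 300: tenure=22, level=7, salary=39609, office=CHI, dept=hr.
tenure >= 18 AND salary BETWEEN 105798 AND 109757 → false
tenure >= 12 AND salary < 91948 → true → -7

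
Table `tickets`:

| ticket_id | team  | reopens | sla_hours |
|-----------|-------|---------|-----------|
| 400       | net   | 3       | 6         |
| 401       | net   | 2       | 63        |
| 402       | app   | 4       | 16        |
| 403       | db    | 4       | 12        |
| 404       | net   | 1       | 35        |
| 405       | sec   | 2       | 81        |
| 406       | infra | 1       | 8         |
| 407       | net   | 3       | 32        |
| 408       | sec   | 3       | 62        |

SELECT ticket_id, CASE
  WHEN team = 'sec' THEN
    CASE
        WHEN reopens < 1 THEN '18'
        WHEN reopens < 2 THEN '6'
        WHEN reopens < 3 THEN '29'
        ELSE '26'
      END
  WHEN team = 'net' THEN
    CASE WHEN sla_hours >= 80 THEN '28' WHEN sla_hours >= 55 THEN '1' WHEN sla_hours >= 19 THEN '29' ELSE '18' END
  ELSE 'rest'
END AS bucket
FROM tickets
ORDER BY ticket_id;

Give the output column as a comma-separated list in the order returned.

18, 1, rest, rest, 29, 29, rest, 29, 26

ticket_id=400: team='net' → inner[ELSE] → 18
ticket_id=401: team='net' → inner[sla_hours >= 55] → 1
ticket_id=402: team='app' → outer ELSE → rest
ticket_id=403: team='db' → outer ELSE → rest
ticket_id=404: team='net' → inner[sla_hours >= 19] → 29
ticket_id=405: team='sec' → inner[reopens < 3] → 29
ticket_id=406: team='infra' → outer ELSE → rest
ticket_id=407: team='net' → inner[sla_hours >= 19] → 29
ticket_id=408: team='sec' → inner[ELSE] → 26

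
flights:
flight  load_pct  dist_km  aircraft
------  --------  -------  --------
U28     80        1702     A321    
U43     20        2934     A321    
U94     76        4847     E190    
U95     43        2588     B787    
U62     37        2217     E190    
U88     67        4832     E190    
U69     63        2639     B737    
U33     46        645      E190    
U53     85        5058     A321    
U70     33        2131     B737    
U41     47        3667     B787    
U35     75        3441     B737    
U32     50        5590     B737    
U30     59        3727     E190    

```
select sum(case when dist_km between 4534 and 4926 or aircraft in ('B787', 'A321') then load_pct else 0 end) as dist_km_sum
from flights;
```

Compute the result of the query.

418

flight=U28: ✓ → 80
flight=U43: ✓ → 20
flight=U94: ✓ → 76
flight=U95: ✓ → 43
flight=U62: ✗
flight=U88: ✓ → 67
flight=U69: ✗
flight=U33: ✗
flight=U53: ✓ → 85
flight=U70: ✗
flight=U41: ✓ → 47
flight=U35: ✗
flight=U32: ✗
flight=U30: ✗
dist_km_sum = 80 + 20 + 76 + 43 + 67 + 85 + 47 = 418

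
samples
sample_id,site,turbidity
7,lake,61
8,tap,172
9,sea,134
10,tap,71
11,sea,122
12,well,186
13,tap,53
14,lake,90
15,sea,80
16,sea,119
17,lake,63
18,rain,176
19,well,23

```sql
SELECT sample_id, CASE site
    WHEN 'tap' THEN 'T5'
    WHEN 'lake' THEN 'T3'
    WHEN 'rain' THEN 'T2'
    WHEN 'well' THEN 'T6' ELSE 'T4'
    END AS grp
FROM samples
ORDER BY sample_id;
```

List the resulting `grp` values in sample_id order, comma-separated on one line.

T3, T5, T4, T5, T4, T6, T5, T3, T4, T4, T3, T2, T6

sample_id=7: site='lake' → T3
sample_id=8: site='tap' → T5
sample_id=9: ELSE → T4
sample_id=10: site='tap' → T5
sample_id=11: ELSE → T4
sample_id=12: site='well' → T6
sample_id=13: site='tap' → T5
sample_id=14: site='lake' → T3
sample_id=15: ELSE → T4
sample_id=16: ELSE → T4
sample_id=17: site='lake' → T3
sample_id=18: site='rain' → T2
sample_id=19: site='well' → T6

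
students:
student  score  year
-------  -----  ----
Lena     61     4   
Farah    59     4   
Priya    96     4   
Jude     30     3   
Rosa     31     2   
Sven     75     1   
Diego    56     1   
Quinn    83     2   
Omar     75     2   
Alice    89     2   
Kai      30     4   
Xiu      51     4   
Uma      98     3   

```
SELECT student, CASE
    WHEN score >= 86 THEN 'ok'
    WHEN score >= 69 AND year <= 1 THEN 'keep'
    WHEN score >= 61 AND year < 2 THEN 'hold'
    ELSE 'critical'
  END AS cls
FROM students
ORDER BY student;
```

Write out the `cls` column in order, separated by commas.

student=Alice: score >= 86 → ok
student=Diego: ELSE → critical
student=Farah: ELSE → critical
student=Jude: ELSE → critical
student=Kai: ELSE → critical
student=Lena: ELSE → critical
student=Omar: ELSE → critical
student=Priya: score >= 86 → ok
student=Quinn: ELSE → critical
student=Rosa: ELSE → critical
student=Sven: score >= 69 AND year <= 1 → keep
student=Uma: score >= 86 → ok
student=Xiu: ELSE → critical

ok, critical, critical, critical, critical, critical, critical, ok, critical, critical, keep, ok, critical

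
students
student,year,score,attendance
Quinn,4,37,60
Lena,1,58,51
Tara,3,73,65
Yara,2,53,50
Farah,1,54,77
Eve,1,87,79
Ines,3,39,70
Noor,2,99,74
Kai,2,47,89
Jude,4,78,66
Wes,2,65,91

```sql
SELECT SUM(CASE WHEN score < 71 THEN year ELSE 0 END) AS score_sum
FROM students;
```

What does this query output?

student=Quinn: ✓ → 4
student=Lena: ✓ → 1
student=Tara: ✗
student=Yara: ✓ → 2
student=Farah: ✓ → 1
student=Eve: ✗
student=Ines: ✓ → 3
student=Noor: ✗
student=Kai: ✓ → 2
student=Jude: ✗
student=Wes: ✓ → 2
score_sum = 4 + 1 + 2 + 1 + 3 + 2 + 2 = 15

15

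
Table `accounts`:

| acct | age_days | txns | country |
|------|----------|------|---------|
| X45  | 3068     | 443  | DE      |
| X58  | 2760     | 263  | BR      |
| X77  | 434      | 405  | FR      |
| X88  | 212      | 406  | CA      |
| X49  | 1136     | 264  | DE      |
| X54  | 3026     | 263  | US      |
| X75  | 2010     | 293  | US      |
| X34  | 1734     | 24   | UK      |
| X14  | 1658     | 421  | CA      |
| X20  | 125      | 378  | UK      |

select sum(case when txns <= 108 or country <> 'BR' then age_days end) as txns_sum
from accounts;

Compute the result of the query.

acct=X45: ✓ → 3068
acct=X58: ✗
acct=X77: ✓ → 434
acct=X88: ✓ → 212
acct=X49: ✓ → 1136
acct=X54: ✓ → 3026
acct=X75: ✓ → 2010
acct=X34: ✓ → 1734
acct=X14: ✓ → 1658
acct=X20: ✓ → 125
txns_sum = 3068 + 434 + 212 + 1136 + 3026 + 2010 + 1734 + 1658 + 125 = 13403

13403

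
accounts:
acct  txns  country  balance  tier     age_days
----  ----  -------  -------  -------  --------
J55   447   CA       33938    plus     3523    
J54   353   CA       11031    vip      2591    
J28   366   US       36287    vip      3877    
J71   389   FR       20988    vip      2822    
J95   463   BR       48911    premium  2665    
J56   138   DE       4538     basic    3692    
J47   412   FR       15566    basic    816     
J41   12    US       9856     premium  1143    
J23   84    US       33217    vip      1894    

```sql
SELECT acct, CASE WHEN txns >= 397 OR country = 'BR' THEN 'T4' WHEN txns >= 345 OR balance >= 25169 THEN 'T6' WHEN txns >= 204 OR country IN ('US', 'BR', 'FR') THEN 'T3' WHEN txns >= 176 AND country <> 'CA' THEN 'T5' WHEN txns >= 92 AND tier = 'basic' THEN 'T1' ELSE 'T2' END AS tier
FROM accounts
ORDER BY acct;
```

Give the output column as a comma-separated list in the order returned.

T6, T6, T3, T4, T6, T4, T1, T6, T4

acct=J23: txns >= 345 OR balance >= 25169 → T6
acct=J28: txns >= 345 OR balance >= 25169 → T6
acct=J41: txns >= 204 OR country IN ('US', 'BR', 'FR') → T3
acct=J47: txns >= 397 OR country = 'BR' → T4
acct=J54: txns >= 345 OR balance >= 25169 → T6
acct=J55: txns >= 397 OR country = 'BR' → T4
acct=J56: txns >= 92 AND tier = 'basic' → T1
acct=J71: txns >= 345 OR balance >= 25169 → T6
acct=J95: txns >= 397 OR country = 'BR' → T4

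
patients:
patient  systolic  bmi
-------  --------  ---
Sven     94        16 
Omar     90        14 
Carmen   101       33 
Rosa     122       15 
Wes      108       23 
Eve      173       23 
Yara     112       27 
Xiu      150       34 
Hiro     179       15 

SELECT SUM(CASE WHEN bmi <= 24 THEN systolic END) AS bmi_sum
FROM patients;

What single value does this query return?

patient=Sven: ✓ → 94
patient=Omar: ✓ → 90
patient=Carmen: ✗
patient=Rosa: ✓ → 122
patient=Wes: ✓ → 108
patient=Eve: ✓ → 173
patient=Yara: ✗
patient=Xiu: ✗
patient=Hiro: ✓ → 179
bmi_sum = 94 + 90 + 122 + 108 + 173 + 179 = 766

766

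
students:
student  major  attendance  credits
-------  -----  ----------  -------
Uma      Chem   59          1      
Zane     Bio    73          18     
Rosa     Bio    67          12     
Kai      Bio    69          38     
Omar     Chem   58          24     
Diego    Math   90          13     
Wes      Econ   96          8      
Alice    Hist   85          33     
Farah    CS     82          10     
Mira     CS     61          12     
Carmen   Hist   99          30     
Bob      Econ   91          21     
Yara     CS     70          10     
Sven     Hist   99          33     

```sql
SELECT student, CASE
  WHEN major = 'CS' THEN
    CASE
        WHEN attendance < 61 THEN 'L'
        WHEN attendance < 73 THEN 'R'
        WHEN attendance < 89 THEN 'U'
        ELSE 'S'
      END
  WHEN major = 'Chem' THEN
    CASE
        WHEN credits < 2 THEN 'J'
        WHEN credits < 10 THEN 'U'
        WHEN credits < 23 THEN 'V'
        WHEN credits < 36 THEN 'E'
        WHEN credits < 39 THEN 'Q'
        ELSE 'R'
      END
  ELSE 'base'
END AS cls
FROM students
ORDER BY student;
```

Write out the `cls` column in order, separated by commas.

base, base, base, base, U, base, R, E, base, base, J, base, R, base

student=Alice: major='Hist' → outer ELSE → base
student=Bob: major='Econ' → outer ELSE → base
student=Carmen: major='Hist' → outer ELSE → base
student=Diego: major='Math' → outer ELSE → base
student=Farah: major='CS' → inner[attendance < 89] → U
student=Kai: major='Bio' → outer ELSE → base
student=Mira: major='CS' → inner[attendance < 73] → R
student=Omar: major='Chem' → inner[credits < 36] → E
student=Rosa: major='Bio' → outer ELSE → base
student=Sven: major='Hist' → outer ELSE → base
student=Uma: major='Chem' → inner[credits < 2] → J
student=Wes: major='Econ' → outer ELSE → base
student=Yara: major='CS' → inner[attendance < 73] → R
student=Zane: major='Bio' → outer ELSE → base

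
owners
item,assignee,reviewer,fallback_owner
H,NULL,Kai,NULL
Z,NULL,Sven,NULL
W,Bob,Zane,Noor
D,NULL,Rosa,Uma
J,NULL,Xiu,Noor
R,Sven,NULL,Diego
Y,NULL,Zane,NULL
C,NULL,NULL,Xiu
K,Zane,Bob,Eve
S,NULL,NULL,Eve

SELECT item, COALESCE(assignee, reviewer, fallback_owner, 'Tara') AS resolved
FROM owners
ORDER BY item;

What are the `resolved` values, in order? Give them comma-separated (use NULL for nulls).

item=C: assignee=NULL, reviewer=NULL, fallback_owner=Xiu → Xiu
item=D: assignee=NULL, reviewer=Rosa → Rosa
item=H: assignee=NULL, reviewer=Kai → Kai
item=J: assignee=NULL, reviewer=Xiu → Xiu
item=K: assignee=Zane → Zane
item=R: assignee=Sven → Sven
item=S: assignee=NULL, reviewer=NULL, fallback_owner=Eve → Eve
item=W: assignee=Bob → Bob
item=Y: assignee=NULL, reviewer=Zane → Zane
item=Z: assignee=NULL, reviewer=Sven → Sven

Xiu, Rosa, Kai, Xiu, Zane, Sven, Eve, Bob, Zane, Sven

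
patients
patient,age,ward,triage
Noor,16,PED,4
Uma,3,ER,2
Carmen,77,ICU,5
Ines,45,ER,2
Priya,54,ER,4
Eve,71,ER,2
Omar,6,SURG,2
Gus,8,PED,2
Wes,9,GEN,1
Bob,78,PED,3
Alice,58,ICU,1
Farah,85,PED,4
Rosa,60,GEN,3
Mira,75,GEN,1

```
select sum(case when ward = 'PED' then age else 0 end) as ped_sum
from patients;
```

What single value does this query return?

patient=Noor: ✓ → 16
patient=Uma: ✗
patient=Carmen: ✗
patient=Ines: ✗
patient=Priya: ✗
patient=Eve: ✗
patient=Omar: ✗
patient=Gus: ✓ → 8
patient=Wes: ✗
patient=Bob: ✓ → 78
patient=Alice: ✗
patient=Farah: ✓ → 85
patient=Rosa: ✗
patient=Mira: ✗
ped_sum = 16 + 8 + 78 + 85 = 187

187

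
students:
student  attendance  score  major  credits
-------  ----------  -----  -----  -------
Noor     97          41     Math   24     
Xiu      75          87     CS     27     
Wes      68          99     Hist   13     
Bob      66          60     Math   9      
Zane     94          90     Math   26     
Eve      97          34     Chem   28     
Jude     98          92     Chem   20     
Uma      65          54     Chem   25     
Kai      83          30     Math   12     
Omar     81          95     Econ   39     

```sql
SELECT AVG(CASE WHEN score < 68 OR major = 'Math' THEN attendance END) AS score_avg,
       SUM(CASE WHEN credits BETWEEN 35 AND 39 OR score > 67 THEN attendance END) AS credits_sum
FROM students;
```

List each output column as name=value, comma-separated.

[score_avg: score < 68 OR major = 'Math']
student=Noor: ✓ → 97
student=Xiu: ✗
student=Wes: ✗
student=Bob: ✓ → 66
student=Zane: ✓ → 94
student=Eve: ✓ → 97
student=Jude: ✗
student=Uma: ✓ → 65
student=Kai: ✓ → 83
student=Omar: ✗
score_avg = (97 + 66 + 94 + 97 + 65 + 83) / 6 = 83.6666666667
—
[credits_sum: credits BETWEEN 35 AND 39 OR score > 67]
student=Noor: ✗
student=Xiu: ✓ → 75
student=Wes: ✓ → 68
student=Bob: ✗
student=Zane: ✓ → 94
student=Eve: ✗
student=Jude: ✓ → 98
student=Uma: ✗
student=Kai: ✗
student=Omar: ✓ → 81
credits_sum = 75 + 68 + 94 + 98 + 81 = 416

score_avg=83.6666666667, credits_sum=416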